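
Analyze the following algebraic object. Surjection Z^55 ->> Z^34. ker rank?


rank(ker) = 55-34 = 21


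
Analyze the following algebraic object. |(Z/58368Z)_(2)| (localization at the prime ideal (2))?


2-primary part: 58368=2^10*57
Size=2^10=1024


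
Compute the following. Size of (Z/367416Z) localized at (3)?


3-primary part: 367416=3^8*56
Size=3^8=6561


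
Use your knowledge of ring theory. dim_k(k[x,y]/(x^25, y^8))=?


Basis: x^i*y^j, i<25, j<8
25*8=200


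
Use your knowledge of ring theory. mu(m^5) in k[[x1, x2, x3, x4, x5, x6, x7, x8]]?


C(n+d-1,d)=C(12,5)=792


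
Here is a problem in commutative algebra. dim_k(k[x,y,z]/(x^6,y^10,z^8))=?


Basis: x^iy^jz^k, i<6,j<10,k<8
6*10*8=480


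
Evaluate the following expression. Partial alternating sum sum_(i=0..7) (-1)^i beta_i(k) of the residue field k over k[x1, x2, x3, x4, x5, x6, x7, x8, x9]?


Koszul resolution: beta_i(k)=C(n,i), n=9
sum_(i=0..p) (-1)^i C(n,i) = (-1)^p C(n-1,p)
(-1)^7*C(8,7) = (-1)^7*8 = -8


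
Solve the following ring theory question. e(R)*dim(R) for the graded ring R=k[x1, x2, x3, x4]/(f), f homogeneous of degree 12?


e(R)=deg(f)=12, dim(R)=4-1=3
e*dim=12*3=36


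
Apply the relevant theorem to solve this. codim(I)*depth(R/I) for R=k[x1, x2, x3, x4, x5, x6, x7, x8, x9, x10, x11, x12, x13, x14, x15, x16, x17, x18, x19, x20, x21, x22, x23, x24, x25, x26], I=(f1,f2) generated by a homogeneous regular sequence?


codim=2, depth=dim(R/I)=26-2=24
Product=2*24=48


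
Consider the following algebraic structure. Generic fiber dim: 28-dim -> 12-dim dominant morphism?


dim(fiber)=dim(X)-dim(Y)=28-12=16


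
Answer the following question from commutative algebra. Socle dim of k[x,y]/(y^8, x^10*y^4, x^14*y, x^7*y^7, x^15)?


Socle = ann(m) = span of standard monomials u with x*u, y*u in I (staircase corners).
Minimal generators: x^15, x^14*y, x^10*y^4, x^7*y^7, y^8
Corners: x^6y^7, x^9y^6, x^13y^3, x^14
Socle dim=4


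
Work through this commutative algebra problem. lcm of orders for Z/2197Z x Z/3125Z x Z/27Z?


Exponent = lcm of the cyclic orders; pairwise coprime => product.
13^3*5^5*3^3=2197*3125*27=185371875


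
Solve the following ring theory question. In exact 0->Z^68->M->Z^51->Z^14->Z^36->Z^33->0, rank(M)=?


Alt sum=0:
(-1)^0*68 + (-1)^1*? + (-1)^2*51 + (-1)^3*14 + (-1)^4*36 + (-1)^5*33=0
rank(M)=108


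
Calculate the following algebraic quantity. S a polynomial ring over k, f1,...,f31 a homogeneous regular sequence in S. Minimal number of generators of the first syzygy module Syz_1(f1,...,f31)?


Regular sequence => Koszul complex is the minimal free resolution.
Syz_1 minimally generated by Koszul relations f_i*e_j - f_j*e_i (i<j): mu(Syz_1) = beta_2 = C(m,2) = m(m-1)/2
m=31
31*30/2 = 465


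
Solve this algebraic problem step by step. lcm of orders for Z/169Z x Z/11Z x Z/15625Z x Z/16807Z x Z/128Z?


Exponent = lcm of the cyclic orders; pairwise coprime => product.
13^2*11^1*5^6*7^5*2^7=169*11*15625*16807*128=62488426000000


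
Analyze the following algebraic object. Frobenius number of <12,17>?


gcd(12,17)=1 => F=ab-a-b=12*17-12-17=204-29=175


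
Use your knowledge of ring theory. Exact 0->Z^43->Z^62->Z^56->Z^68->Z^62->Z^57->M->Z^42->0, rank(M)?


Alt sum=0:
(-1)^0*43 + (-1)^1*62 + (-1)^2*56 + (-1)^3*68 + (-1)^4*62 + (-1)^5*57 + (-1)^6*? + (-1)^7*42=0
rank(M)=68


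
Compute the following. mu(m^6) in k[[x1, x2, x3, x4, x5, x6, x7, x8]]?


C(n+d-1,d)=C(13,6)=1716


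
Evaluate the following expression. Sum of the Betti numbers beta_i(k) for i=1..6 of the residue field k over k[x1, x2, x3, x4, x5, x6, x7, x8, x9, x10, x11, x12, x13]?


Koszul resolution: beta_i(k)=C(n,i), n=13
C(13,1)=13, C(13,2)=78, C(13,3)=286, C(13,4)=715, C(13,5)=1287, C(13,6)=1716
Sum=4095


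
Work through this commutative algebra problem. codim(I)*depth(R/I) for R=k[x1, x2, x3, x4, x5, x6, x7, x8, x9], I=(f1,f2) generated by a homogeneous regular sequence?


codim=2, depth=dim(R/I)=9-2=7
Product=2*7=14


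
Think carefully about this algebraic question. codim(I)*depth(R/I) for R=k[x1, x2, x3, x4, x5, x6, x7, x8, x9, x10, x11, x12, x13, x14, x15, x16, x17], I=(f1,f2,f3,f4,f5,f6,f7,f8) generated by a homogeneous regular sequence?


codim=8, depth=dim(R/I)=17-8=9
Product=8*9=72


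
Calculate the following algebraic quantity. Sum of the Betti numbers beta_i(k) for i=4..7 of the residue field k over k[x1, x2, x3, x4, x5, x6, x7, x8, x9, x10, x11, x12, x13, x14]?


Koszul resolution: beta_i(k)=C(n,i), n=14
C(14,4)=1001, C(14,5)=2002, C(14,6)=3003, C(14,7)=3432
Sum=9438


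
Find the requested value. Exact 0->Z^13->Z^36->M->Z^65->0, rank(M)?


Alt sum=0:
(-1)^0*13 + (-1)^1*36 + (-1)^2*? + (-1)^3*65=0
rank(M)=88


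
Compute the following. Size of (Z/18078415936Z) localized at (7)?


7-primary part: 18078415936=7^10*64
Size=7^10=282475249


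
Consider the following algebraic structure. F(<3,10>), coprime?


gcd(3,10)=1 => F=ab-a-b=3*10-3-10=30-13=17


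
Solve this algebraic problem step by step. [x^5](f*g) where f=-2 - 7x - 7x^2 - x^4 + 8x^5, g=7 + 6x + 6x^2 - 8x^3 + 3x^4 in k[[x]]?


[x^5] = sum a_i*b_j, i+j=5
  -7*3=-21
  -7*-8=56
  -1*6=-6
  8*7=56
Sum=85


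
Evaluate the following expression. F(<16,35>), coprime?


gcd(16,35)=1 => F=ab-a-b=16*35-16-35=560-51=509


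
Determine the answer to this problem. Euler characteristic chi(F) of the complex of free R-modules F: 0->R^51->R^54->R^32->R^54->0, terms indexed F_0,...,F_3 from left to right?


chi = sum (-1)^i * rank:
(-1)^0*51=51
(-1)^1*54=-54
(-1)^2*32=32
(-1)^3*54=-54
chi=-25


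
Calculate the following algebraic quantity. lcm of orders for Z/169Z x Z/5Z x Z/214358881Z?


Exponent = lcm of the cyclic orders; pairwise coprime => product.
13^2*5^1*11^8=169*5*214358881=181133254445


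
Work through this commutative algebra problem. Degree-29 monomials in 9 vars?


C(d+n-1,n-1)=C(37,8)=38608020


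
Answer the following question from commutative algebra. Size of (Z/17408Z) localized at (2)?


2-primary part: 17408=2^10*17
Size=2^10=1024


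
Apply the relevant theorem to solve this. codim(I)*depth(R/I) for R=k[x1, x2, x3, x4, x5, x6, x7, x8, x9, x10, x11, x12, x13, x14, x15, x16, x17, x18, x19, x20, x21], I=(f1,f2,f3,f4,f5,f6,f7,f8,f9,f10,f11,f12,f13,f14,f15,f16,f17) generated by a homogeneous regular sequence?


codim=17, depth=dim(R/I)=21-17=4
Product=17*4=68


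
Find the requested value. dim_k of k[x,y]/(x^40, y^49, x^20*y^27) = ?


k[x,y]/I, I = (x^40, y^49, x^20*y^27)
Rect: 40x49=1960. Corner: (40-20)x(49-27)=440.
dim = 1960-440 = 1520


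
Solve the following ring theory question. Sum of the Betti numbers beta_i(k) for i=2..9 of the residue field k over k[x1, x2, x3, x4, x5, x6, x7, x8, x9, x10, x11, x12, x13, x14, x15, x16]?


Koszul resolution: beta_i(k)=C(n,i), n=16
C(16,2)=120, C(16,3)=560, C(16,4)=1820, C(16,5)=4368, C(16,6)=8008, C(16,7)=11440, C(16,8)=12870, C(16,9)=11440
Sum=50626


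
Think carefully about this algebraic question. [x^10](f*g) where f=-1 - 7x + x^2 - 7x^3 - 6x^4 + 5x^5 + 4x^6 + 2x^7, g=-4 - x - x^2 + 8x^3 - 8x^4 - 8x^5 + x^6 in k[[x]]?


[x^10] = sum a_i*b_j, i+j=10
  -6*1=-6
  5*-8=-40
  4*-8=-32
  2*8=16
Sum=-62


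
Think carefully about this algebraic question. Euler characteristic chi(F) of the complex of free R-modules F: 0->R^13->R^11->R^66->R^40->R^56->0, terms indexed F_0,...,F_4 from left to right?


chi = sum (-1)^i * rank:
(-1)^0*13=13
(-1)^1*11=-11
(-1)^2*66=66
(-1)^3*40=-40
(-1)^4*56=56
chi=84


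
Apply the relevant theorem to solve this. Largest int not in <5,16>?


gcd(5,16)=1 => F=ab-a-b=5*16-5-16=80-21=59


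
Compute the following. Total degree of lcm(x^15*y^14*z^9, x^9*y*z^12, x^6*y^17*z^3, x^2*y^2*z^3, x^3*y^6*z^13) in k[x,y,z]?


lcm = componentwise max:
x: max(15,9,6,2,3)=15
y: max(14,1,17,2,6)=17
z: max(9,12,3,3,13)=13
Total=15+17+13=45


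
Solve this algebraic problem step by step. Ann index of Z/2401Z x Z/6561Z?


Exponent = lcm of the cyclic orders; pairwise coprime => product.
7^4*3^8=2401*6561=15752961


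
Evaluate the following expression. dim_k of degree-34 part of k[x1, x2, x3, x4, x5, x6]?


C(d+n-1,n-1)=C(39,5)=575757


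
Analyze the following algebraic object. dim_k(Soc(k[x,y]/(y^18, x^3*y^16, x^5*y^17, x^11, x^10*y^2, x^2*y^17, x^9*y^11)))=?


Socle = ann(m) = span of standard monomials u with x*u, y*u in I (staircase corners).
Redundant generators: x^5*y^17
Minimal generators: x^11, x^10*y^2, x^9*y^11, x^3*y^16, x^2*y^17, y^18
Corners: xy^17, x^2y^16, x^8y^15, x^9y^10, x^10y
Socle dim=5


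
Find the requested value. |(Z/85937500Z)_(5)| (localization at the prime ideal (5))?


5-primary part: 85937500=5^9*44
Size=5^9=1953125


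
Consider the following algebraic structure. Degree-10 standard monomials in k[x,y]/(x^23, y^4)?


k[x,y], I = (x^23, y^4), d = 10
Need i < 23 and d-i < 4.
Range: 7 <= i <= 10.
H(10) = 4


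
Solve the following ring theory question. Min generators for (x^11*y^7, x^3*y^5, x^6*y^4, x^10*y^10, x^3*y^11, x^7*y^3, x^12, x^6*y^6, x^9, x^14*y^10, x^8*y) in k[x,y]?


Remove redundant (divisible by others).
x^6*y^6 redundant.
x^10*y^10 redundant.
x^14*y^10 redundant.
x^11*y^7 redundant.
x^12 redundant.
x^3*y^11 redundant.
Min: x^9, x^8*y, x^7*y^3, x^6*y^4, x^3*y^5
Count=5


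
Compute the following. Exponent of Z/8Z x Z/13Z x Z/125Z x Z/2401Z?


Exponent = lcm of the cyclic orders; pairwise coprime => product.
2^3*13^1*5^3*7^4=8*13*125*2401=31213000


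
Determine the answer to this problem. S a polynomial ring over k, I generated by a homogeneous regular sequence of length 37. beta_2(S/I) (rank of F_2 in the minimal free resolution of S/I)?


Regular sequence => Koszul complex is the minimal free resolution.
Syz_1 minimally generated by Koszul relations f_i*e_j - f_j*e_i (i<j): mu(Syz_1) = beta_2 = C(m,2) = m(m-1)/2
m=37
37*36/2 = 666


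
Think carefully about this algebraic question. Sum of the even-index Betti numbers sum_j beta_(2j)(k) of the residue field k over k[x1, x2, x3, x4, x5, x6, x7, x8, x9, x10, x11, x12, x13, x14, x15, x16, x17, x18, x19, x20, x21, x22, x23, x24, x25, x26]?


Koszul resolution: beta_i(k)=C(n,i), n=26
sum_even C(26,i) = 2^(n-1) = 2^25 = 33554432


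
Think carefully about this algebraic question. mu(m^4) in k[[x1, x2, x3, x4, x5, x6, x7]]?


C(n+d-1,d)=C(10,4)=210


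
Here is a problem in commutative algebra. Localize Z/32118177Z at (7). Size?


7-primary part: 32118177=7^7*39
Size=7^7=823543


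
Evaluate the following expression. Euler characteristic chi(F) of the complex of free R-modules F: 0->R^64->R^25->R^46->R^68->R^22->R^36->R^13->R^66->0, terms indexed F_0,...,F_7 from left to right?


chi = sum (-1)^i * rank:
(-1)^0*64=64
(-1)^1*25=-25
(-1)^2*46=46
(-1)^3*68=-68
(-1)^4*22=22
(-1)^5*36=-36
(-1)^6*13=13
(-1)^7*66=-66
chi=-50


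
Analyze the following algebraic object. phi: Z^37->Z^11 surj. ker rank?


rank(ker) = 37-11 = 26


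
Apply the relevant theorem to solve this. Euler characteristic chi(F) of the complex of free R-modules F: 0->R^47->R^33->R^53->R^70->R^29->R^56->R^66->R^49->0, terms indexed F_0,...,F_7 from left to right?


chi = sum (-1)^i * rank:
(-1)^0*47=47
(-1)^1*33=-33
(-1)^2*53=53
(-1)^3*70=-70
(-1)^4*29=29
(-1)^5*56=-56
(-1)^6*66=66
(-1)^7*49=-49
chi=-13


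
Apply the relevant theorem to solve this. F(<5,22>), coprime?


gcd(5,22)=1 => F=ab-a-b=5*22-5-22=110-27=83


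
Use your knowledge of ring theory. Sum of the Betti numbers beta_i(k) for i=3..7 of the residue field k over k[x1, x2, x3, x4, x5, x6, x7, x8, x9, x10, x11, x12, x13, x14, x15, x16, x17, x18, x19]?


Koszul resolution: beta_i(k)=C(n,i), n=19
C(19,3)=969, C(19,4)=3876, C(19,5)=11628, C(19,6)=27132, C(19,7)=50388
Sum=93993


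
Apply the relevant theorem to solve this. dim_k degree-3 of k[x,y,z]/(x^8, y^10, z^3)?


Need i<8, j<10, k<3 with i+j+k=3.
For each i, j ranges over max(0,3-i-2)..min(9,3-i):
  i=0: j in [1,3] -> 3
  i=1: j in [0,2] -> 3
  i=2: j in [0,1] -> 2
  i=3: j in [0,0] -> 1
H(3) = 3+3+2+1 = 9


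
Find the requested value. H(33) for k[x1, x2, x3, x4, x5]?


C(d+n-1,n-1)=C(37,4)=66045


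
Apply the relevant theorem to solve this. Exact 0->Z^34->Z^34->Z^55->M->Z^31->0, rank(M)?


Alt sum=0:
(-1)^0*34 + (-1)^1*34 + (-1)^2*55 + (-1)^3*? + (-1)^4*31=0
rank(M)=86


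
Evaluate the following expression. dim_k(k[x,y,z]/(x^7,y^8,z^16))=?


Basis: x^iy^jz^k, i<7,j<8,k<16
7*8*16=896


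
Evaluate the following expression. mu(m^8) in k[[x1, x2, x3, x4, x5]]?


C(n+d-1,d)=C(12,8)=495


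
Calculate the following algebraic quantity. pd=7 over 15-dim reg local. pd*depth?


pd+depth=15
depth=15-7=8
pd*depth=7*8=56


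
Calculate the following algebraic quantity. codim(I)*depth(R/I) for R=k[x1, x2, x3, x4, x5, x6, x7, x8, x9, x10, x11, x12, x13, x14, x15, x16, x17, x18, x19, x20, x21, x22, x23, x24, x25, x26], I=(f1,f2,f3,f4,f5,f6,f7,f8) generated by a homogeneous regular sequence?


codim=8, depth=dim(R/I)=26-8=18
Product=8*18=144


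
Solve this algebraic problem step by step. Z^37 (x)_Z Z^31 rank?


rank(M(x)N) = rank(M)*rank(N)
37*31 = 1147


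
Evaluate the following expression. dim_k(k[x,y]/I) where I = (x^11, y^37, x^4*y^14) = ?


k[x,y]/I, I = (x^11, y^37, x^4*y^14)
Rect: 11x37=407. Corner: (11-4)x(37-14)=161.
dim = 407-161 = 246


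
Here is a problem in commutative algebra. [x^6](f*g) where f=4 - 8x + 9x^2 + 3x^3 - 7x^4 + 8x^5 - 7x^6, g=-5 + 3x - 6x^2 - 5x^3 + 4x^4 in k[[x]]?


[x^6] = sum a_i*b_j, i+j=6
  9*4=36
  3*-5=-15
  -7*-6=42
  8*3=24
  -7*-5=35
Sum=122


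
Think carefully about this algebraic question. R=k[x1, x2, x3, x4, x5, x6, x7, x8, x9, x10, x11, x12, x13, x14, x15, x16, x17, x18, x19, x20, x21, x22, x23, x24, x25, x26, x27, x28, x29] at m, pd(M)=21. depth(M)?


pd+depth=depth(R)=29
depth=29-21=8


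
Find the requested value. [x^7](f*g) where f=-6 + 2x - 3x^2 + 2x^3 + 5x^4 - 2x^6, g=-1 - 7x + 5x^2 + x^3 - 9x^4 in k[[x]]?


[x^7] = sum a_i*b_j, i+j=7
  2*-9=-18
  5*1=5
  -2*-7=14
Sum=1


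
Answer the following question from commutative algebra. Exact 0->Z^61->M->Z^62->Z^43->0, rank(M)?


Alt sum=0:
(-1)^0*61 + (-1)^1*? + (-1)^2*62 + (-1)^3*43=0
rank(M)=80


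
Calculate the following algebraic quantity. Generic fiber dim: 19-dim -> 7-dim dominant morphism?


dim(fiber)=dim(X)-dim(Y)=19-7=12


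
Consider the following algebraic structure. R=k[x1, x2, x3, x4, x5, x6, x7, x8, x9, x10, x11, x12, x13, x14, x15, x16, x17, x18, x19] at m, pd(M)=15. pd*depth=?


pd+depth=19
depth=19-15=4
pd*depth=15*4=60


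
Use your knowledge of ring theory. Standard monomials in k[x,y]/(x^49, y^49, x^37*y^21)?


k[x,y]/I, I = (x^49, y^49, x^37*y^21)
Rect: 49x49=2401. Corner: (49-37)x(49-21)=336.
dim = 2401-336 = 2065


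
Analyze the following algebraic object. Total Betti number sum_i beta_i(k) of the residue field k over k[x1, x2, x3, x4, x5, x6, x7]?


Koszul resolution: beta_i(k)=C(n,i), n=7
sum_i C(7,i) = 2^7 = 128


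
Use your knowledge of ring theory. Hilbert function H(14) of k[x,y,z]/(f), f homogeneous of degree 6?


C(16,2)-C(10,2)=120-45=75


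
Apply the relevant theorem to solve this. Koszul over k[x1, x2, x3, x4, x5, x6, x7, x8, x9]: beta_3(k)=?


C(n,i)=C(9,3)=84


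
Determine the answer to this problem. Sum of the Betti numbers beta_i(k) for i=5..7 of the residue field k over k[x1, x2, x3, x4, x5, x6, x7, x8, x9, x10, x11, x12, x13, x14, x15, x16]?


Koszul resolution: beta_i(k)=C(n,i), n=16
C(16,5)=4368, C(16,6)=8008, C(16,7)=11440
Sum=23816


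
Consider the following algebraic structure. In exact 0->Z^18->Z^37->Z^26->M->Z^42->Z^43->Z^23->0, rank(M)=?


Alt sum=0:
(-1)^0*18 + (-1)^1*37 + (-1)^2*26 + (-1)^3*? + (-1)^4*42 + (-1)^5*43 + (-1)^6*23=0
rank(M)=29


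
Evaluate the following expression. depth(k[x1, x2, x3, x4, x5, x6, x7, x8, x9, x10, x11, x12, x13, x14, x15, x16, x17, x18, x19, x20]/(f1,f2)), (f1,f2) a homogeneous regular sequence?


depth(R)=20
depth(R/I)=20-2=18


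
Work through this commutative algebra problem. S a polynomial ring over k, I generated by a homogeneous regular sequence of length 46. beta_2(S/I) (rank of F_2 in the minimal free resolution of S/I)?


Regular sequence => Koszul complex is the minimal free resolution.
Syz_1 minimally generated by Koszul relations f_i*e_j - f_j*e_i (i<j): mu(Syz_1) = beta_2 = C(m,2) = m(m-1)/2
m=46
46*45/2 = 1035


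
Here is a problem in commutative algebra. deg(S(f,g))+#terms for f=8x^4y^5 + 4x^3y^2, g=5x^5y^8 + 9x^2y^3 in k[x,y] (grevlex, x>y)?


LT(f)=8x^4y^5, LT(g)=5x^5y^8
lcm(LM)=x^5y^8
S(f,g) (scaled by 40 to clear denominators) = 5xy^3*f - 8*g = 20x^4y^5 - 72x^2y^3
2 terms, deg 9.
9+2=11


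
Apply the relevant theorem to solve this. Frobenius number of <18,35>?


gcd(18,35)=1 => F=ab-a-b=18*35-18-35=630-53=577


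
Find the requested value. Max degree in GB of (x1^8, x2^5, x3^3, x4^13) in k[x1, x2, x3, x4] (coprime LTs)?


Pure powers, coprime LTs => already GB.
Degrees: 8, 5, 3, 13
Max=13


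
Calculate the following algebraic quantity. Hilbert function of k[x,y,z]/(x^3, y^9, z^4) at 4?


Need i<3, j<9, k<4 with i+j+k=4.
For each i, j ranges over max(0,4-i-3)..min(8,4-i):
  i=0: j in [1,4] -> 4
  i=1: j in [0,3] -> 4
  i=2: j in [0,2] -> 3
H(4) = 4+4+3 = 11


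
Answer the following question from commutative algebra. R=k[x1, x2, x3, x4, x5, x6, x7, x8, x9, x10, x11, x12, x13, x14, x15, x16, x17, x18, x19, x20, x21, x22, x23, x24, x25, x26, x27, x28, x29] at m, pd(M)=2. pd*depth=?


pd+depth=29
depth=29-2=27
pd*depth=2*27=54


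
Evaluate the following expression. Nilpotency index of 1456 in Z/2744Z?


1456^k mod 2744:
k=1: 1456
k=2: 1568
k=3: 0
First zero at k = 3


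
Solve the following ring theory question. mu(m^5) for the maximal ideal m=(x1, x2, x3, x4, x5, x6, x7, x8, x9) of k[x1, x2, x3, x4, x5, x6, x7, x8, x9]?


Graded Nakayama: mu(m^d) = dim_k (m^d/m^(d+1)) = #degree-5 monomials in 9 vars
C(n+d-1,d)=C(13,5)=1287


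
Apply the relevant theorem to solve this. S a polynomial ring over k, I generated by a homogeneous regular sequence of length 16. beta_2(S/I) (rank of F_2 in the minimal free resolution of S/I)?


Regular sequence => Koszul complex is the minimal free resolution.
Syz_1 minimally generated by Koszul relations f_i*e_j - f_j*e_i (i<j): mu(Syz_1) = beta_2 = C(m,2) = m(m-1)/2
m=16
16*15/2 = 120


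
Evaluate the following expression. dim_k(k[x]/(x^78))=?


Basis: 1,x,...,x^77
dim=78


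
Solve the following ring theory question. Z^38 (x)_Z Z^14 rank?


rank(M(x)N) = rank(M)*rank(N)
38*14 = 532


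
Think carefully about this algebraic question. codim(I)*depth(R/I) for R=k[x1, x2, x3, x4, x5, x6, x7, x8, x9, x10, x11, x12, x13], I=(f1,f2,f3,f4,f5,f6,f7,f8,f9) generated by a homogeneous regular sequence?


codim=9, depth=dim(R/I)=13-9=4
Product=9*4=36


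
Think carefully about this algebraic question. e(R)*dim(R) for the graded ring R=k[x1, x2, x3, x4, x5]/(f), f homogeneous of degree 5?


e(R)=deg(f)=5, dim(R)=5-1=4
e*dim=5*4=20


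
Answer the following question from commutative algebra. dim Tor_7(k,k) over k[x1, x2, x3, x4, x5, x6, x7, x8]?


Koszul: C(n,i)=C(8,7)=8


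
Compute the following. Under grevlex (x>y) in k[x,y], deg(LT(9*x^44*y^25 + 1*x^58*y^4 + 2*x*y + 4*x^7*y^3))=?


LT: 9*x^44*y^25
deg_x=44, deg_y=25
Total=44+25=69


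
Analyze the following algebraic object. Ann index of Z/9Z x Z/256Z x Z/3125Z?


Exponent = lcm of the cyclic orders; pairwise coprime => product.
3^2*2^8*5^5=9*256*3125=7200000


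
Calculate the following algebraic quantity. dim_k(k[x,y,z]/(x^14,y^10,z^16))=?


Basis: x^iy^jz^k, i<14,j<10,k<16
14*10*16=2240


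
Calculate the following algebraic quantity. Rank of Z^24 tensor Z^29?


rank(M(x)N) = rank(M)*rank(N)
24*29 = 696


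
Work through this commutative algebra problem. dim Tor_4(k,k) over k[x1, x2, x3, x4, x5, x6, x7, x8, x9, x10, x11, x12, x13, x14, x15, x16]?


Koszul: C(n,i)=C(16,4)=1820


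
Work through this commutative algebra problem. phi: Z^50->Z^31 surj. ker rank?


rank(ker) = 50-31 = 19


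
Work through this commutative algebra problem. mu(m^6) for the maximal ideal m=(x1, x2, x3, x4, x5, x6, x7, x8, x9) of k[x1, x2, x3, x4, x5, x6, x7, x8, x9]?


Graded Nakayama: mu(m^d) = dim_k (m^d/m^(d+1)) = #degree-6 monomials in 9 vars
C(n+d-1,d)=C(14,6)=3003


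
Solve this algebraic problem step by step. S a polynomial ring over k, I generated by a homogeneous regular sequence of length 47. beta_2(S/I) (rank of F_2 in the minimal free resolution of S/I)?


Regular sequence => Koszul complex is the minimal free resolution.
Syz_1 minimally generated by Koszul relations f_i*e_j - f_j*e_i (i<j): mu(Syz_1) = beta_2 = C(m,2) = m(m-1)/2
m=47
47*46/2 = 1081


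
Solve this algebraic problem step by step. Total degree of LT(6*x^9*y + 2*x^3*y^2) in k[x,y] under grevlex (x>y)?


LT: 6*x^9*y
deg_x=9, deg_y=1
Total=9+1=10


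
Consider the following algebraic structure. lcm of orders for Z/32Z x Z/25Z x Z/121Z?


Exponent = lcm of the cyclic orders; pairwise coprime => product.
2^5*5^2*11^2=32*25*121=96800


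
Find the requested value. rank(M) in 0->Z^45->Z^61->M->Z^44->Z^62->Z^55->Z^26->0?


Alt sum=0:
(-1)^0*45 + (-1)^1*61 + (-1)^2*? + (-1)^3*44 + (-1)^4*62 + (-1)^5*55 + (-1)^6*26=0
rank(M)=27


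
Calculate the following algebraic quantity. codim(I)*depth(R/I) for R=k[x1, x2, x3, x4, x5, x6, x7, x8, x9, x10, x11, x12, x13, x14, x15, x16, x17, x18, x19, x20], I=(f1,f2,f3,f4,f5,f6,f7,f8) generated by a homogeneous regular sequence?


codim=8, depth=dim(R/I)=20-8=12
Product=8*12=96


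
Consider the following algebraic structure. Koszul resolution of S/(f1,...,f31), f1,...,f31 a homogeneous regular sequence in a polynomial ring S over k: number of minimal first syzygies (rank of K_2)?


Regular sequence => Koszul complex is the minimal free resolution.
Syz_1 minimally generated by Koszul relations f_i*e_j - f_j*e_i (i<j): mu(Syz_1) = beta_2 = C(m,2) = m(m-1)/2
m=31
31*30/2 = 465


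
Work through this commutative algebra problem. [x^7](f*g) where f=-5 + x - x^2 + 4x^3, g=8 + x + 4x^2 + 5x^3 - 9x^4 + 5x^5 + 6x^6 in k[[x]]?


[x^7] = sum a_i*b_j, i+j=7
  1*6=6
  -1*5=-5
  4*-9=-36
Sum=-35


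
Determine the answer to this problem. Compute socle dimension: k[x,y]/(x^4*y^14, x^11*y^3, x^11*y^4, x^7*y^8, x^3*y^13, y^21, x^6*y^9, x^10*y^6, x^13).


Socle = ann(m) = span of standard monomials u with x*u, y*u in I (staircase corners).
Redundant generators: x^11*y^4, x^4*y^14
Minimal generators: x^13, x^11*y^3, x^10*y^6, x^7*y^8, x^6*y^9, x^3*y^13, y^21
Corners: x^2y^20, x^5y^12, x^6y^8, x^9y^7, x^10y^5, x^12y^2
Socle dim=6


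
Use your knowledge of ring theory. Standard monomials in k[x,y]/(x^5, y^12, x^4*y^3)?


k[x,y]/I, I = (x^5, y^12, x^4*y^3)
Rect: 5x12=60. Corner: (5-4)x(12-3)=9.
dim = 60-9 = 51


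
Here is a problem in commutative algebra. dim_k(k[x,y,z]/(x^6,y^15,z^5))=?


Basis: x^iy^jz^k, i<6,j<15,k<5
6*15*5=450


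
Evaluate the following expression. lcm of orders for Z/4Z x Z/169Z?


Exponent = lcm of the cyclic orders; pairwise coprime => product.
2^2*13^2=4*169=676


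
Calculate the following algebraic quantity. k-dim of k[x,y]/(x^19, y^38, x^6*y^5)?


k[x,y]/I, I = (x^19, y^38, x^6*y^5)
Rect: 19x38=722. Corner: (19-6)x(38-5)=429.
dim = 722-429 = 293


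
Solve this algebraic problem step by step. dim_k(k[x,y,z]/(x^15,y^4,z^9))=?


Basis: x^iy^jz^k, i<15,j<4,k<9
15*4*9=540


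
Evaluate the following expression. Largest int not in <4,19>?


gcd(4,19)=1 => F=ab-a-b=4*19-4-19=76-23=53


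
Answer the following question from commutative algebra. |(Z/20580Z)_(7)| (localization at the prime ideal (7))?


7-primary part: 20580=7^3*60
Size=7^3=343


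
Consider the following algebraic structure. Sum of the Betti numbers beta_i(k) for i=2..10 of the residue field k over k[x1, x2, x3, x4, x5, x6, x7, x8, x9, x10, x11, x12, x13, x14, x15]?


Koszul resolution: beta_i(k)=C(n,i), n=15
C(15,2)=105, C(15,3)=455, C(15,4)=1365, C(15,5)=3003, C(15,6)=5005, C(15,7)=6435, C(15,8)=6435, C(15,9)=5005, C(15,10)=3003
Sum=30811


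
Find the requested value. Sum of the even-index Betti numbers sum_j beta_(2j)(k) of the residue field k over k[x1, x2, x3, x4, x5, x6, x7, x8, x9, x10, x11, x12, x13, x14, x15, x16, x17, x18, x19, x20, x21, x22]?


Koszul resolution: beta_i(k)=C(n,i), n=22
sum_even C(22,i) = 2^(n-1) = 2^21 = 2097152


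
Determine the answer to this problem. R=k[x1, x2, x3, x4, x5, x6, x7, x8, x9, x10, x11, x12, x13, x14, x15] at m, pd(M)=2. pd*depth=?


pd+depth=15
depth=15-2=13
pd*depth=2*13=26


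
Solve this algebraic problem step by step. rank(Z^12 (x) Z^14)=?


rank(M(x)N) = rank(M)*rank(N)
12*14 = 168


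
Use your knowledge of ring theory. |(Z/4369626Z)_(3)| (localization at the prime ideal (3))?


3-primary part: 4369626=3^10*74
Size=3^10=59049


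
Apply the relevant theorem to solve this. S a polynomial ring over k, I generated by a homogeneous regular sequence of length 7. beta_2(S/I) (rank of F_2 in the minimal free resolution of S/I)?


Regular sequence => Koszul complex is the minimal free resolution.
Syz_1 minimally generated by Koszul relations f_i*e_j - f_j*e_i (i<j): mu(Syz_1) = beta_2 = C(m,2) = m(m-1)/2
m=7
7*6/2 = 21


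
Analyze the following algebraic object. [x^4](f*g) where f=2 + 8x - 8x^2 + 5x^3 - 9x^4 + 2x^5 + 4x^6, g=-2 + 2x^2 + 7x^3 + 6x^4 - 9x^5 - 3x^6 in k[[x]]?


[x^4] = sum a_i*b_j, i+j=4
  2*6=12
  8*7=56
  -8*2=-16
  -9*-2=18
Sum=70


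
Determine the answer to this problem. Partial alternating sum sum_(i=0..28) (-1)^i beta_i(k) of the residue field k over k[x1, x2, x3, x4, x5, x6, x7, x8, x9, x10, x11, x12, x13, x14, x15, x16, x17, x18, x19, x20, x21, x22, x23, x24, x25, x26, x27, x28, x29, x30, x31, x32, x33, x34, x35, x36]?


Koszul resolution: beta_i(k)=C(n,i), n=36
sum_(i=0..p) (-1)^i C(n,i) = (-1)^p C(n-1,p)
(-1)^28*C(35,28) = (-1)^28*6724520 = 6724520


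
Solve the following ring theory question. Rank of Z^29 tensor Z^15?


rank(M(x)N) = rank(M)*rank(N)
29*15 = 435


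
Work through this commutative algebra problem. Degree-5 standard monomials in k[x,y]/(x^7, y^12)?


k[x,y], I = (x^7, y^12), d = 5
Need i < 7 and d-i < 12.
Range: 0 <= i <= 5.
H(5) = 6


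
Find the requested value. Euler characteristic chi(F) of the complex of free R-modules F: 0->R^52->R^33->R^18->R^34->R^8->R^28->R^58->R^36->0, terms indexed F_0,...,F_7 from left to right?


chi = sum (-1)^i * rank:
(-1)^0*52=52
(-1)^1*33=-33
(-1)^2*18=18
(-1)^3*34=-34
(-1)^4*8=8
(-1)^5*28=-28
(-1)^6*58=58
(-1)^7*36=-36
chi=5


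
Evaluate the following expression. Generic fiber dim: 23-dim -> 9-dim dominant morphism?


dim(fiber)=dim(X)-dim(Y)=23-9=14


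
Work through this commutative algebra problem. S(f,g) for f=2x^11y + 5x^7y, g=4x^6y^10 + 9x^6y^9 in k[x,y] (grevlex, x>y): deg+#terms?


LT(f)=2x^11y, LT(g)=4x^6y^10
lcm(LM)=x^11y^10
S(f,g) (scaled by 8 to clear denominators) = 4y^9*f - 2x^5*g = -18x^11y^9 + 20x^7y^10
2 terms, deg 20.
20+2=22


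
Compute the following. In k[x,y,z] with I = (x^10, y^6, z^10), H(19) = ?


Need i<10, j<6, k<10 with i+j+k=19.
For each i, j ranges over max(0,19-i-9)..min(5,19-i):
  i=0: j in [10,5] -> 0
  i=1: j in [9,5] -> 0
  i=2: j in [8,5] -> 0
  i=3: j in [7,5] -> 0
  i=4: j in [6,5] -> 0
  i=5: j in [5,5] -> 1
  i=6: j in [4,5] -> 2
  i=7: j in [3,5] -> 3
  i=8: j in [2,5] -> 4
  i=9: j in [1,5] -> 5
H(19) = 0+0+0+0+0+1+2+3+4+5 = 15


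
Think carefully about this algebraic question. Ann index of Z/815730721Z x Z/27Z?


Exponent = lcm of the cyclic orders; pairwise coprime => product.
13^8*3^3=815730721*27=22024729467


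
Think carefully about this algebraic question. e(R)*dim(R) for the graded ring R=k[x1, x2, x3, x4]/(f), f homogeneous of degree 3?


e(R)=deg(f)=3, dim(R)=4-1=3
e*dim=3*3=9


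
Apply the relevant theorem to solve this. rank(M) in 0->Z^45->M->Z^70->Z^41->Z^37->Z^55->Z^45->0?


Alt sum=0:
(-1)^0*45 + (-1)^1*? + (-1)^2*70 + (-1)^3*41 + (-1)^4*37 + (-1)^5*55 + (-1)^6*45=0
rank(M)=101


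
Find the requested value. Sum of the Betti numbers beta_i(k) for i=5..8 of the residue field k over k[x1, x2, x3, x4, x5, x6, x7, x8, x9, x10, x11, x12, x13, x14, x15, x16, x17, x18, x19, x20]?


Koszul resolution: beta_i(k)=C(n,i), n=20
C(20,5)=15504, C(20,6)=38760, C(20,7)=77520, C(20,8)=125970
Sum=257754


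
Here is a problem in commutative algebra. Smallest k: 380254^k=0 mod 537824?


380254^k mod 537824:
k=1: 380254
k=2: 197764
k=3: 386904
k=4: 38416
k=5: 0
First zero at k = 5


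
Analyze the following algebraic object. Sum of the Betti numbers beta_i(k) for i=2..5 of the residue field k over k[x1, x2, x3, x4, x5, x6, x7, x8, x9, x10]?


Koszul resolution: beta_i(k)=C(n,i), n=10
C(10,2)=45, C(10,3)=120, C(10,4)=210, C(10,5)=252
Sum=627


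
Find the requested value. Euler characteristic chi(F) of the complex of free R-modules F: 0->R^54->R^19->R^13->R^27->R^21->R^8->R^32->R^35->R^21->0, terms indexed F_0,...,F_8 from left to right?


chi = sum (-1)^i * rank:
(-1)^0*54=54
(-1)^1*19=-19
(-1)^2*13=13
(-1)^3*27=-27
(-1)^4*21=21
(-1)^5*8=-8
(-1)^6*32=32
(-1)^7*35=-35
(-1)^8*21=21
chi=52


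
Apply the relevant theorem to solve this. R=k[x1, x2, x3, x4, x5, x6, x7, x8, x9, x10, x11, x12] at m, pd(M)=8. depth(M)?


pd+depth=depth(R)=12
depth=12-8=4


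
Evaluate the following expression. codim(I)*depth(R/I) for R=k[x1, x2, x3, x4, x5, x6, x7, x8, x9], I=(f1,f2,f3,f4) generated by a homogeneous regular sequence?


codim=4, depth=dim(R/I)=9-4=5
Product=4*5=20


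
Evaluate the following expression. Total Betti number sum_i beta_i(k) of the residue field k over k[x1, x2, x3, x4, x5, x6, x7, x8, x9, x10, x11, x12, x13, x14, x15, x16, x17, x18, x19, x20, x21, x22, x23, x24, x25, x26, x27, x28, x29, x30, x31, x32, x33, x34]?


Koszul resolution: beta_i(k)=C(n,i), n=34
sum_i C(34,i) = 2^34 = 17179869184


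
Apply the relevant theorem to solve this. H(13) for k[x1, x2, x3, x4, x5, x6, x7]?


C(d+n-1,n-1)=C(19,6)=27132


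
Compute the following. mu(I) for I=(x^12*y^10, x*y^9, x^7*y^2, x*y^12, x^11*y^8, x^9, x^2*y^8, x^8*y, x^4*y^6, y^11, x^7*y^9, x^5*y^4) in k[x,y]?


Remove redundant (divisible by others).
x^11*y^8 redundant.
x^7*y^9 redundant.
x*y^12 redundant.
x^12*y^10 redundant.
Min: x^9, x^8*y, x^7*y^2, x^5*y^4, x^4*y^6, x^2*y^8, x*y^9, y^11
Count=8


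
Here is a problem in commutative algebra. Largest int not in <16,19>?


gcd(16,19)=1 => F=ab-a-b=16*19-16-19=304-35=269


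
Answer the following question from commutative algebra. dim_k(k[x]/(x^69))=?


Basis: 1,x,...,x^68
dim=69


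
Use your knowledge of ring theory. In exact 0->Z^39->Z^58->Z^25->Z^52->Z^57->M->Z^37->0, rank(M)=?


Alt sum=0:
(-1)^0*39 + (-1)^1*58 + (-1)^2*25 + (-1)^3*52 + (-1)^4*57 + (-1)^5*? + (-1)^6*37=0
rank(M)=48


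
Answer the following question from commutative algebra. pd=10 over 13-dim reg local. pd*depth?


pd+depth=13
depth=13-10=3
pd*depth=10*3=30


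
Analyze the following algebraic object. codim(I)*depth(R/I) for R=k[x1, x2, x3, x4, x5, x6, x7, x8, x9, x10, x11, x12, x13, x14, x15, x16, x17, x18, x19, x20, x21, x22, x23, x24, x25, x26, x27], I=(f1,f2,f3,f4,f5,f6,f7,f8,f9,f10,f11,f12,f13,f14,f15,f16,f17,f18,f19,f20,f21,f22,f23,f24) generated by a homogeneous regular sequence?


codim=24, depth=dim(R/I)=27-24=3
Product=24*3=72


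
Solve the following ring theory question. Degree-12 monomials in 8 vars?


C(d+n-1,n-1)=C(19,7)=50388


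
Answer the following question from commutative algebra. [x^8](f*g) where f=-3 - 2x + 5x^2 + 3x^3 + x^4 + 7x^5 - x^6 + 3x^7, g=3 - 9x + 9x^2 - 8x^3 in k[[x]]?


[x^8] = sum a_i*b_j, i+j=8
  7*-8=-56
  -1*9=-9
  3*-9=-27
Sum=-92


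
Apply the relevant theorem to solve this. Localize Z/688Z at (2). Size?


2-primary part: 688=2^4*43
Size=2^4=16


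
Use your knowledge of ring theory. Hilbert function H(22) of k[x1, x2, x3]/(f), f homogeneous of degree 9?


C(24,2)-C(15,2)=276-105=171


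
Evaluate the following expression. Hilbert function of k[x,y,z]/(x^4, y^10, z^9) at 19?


Need i<4, j<10, k<9 with i+j+k=19.
For each i, j ranges over max(0,19-i-8)..min(9,19-i):
  i=0: j in [11,9] -> 0
  i=1: j in [10,9] -> 0
  i=2: j in [9,9] -> 1
  i=3: j in [8,9] -> 2
H(19) = 0+0+1+2 = 3


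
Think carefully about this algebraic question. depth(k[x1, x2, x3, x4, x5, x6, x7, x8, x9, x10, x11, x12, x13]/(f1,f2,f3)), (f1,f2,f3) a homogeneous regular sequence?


depth(R)=13
depth(R/I)=13-3=10


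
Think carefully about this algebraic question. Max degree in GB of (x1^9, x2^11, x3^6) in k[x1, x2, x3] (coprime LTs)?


Pure powers, coprime LTs => already GB.
Degrees: 9, 11, 6
Max=11


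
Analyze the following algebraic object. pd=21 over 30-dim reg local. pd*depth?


pd+depth=30
depth=30-21=9
pd*depth=21*9=189


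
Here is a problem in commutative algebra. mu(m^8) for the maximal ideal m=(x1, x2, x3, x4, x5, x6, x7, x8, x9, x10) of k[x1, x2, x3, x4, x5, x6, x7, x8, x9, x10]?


Graded Nakayama: mu(m^d) = dim_k (m^d/m^(d+1)) = #degree-8 monomials in 10 vars
C(n+d-1,d)=C(17,8)=24310


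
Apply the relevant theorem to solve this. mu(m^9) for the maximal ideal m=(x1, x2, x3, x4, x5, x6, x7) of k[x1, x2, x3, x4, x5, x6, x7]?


Graded Nakayama: mu(m^d) = dim_k (m^d/m^(d+1)) = #degree-9 monomials in 7 vars
C(n+d-1,d)=C(15,9)=5005


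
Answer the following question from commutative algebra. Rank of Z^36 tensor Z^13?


rank(M(x)N) = rank(M)*rank(N)
36*13 = 468


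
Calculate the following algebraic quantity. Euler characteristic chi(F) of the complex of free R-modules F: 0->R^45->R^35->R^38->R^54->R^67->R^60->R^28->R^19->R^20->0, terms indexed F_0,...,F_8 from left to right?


chi = sum (-1)^i * rank:
(-1)^0*45=45
(-1)^1*35=-35
(-1)^2*38=38
(-1)^3*54=-54
(-1)^4*67=67
(-1)^5*60=-60
(-1)^6*28=28
(-1)^7*19=-19
(-1)^8*20=20
chi=30


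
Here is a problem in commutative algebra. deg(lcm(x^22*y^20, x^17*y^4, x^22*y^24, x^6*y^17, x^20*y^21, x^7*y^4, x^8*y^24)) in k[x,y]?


lcm = componentwise max:
x: max(22,17,22,6,20,7,8)=22
y: max(20,4,24,17,21,4,24)=24
Total=22+24=46


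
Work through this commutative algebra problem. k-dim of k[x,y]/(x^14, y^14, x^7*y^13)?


k[x,y]/I, I = (x^14, y^14, x^7*y^13)
Rect: 14x14=196. Corner: (14-7)x(14-13)=7.
dim = 196-7 = 189


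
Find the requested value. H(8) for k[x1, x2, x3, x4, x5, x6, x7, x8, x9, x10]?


C(d+n-1,n-1)=C(17,9)=24310


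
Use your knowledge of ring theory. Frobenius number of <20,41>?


gcd(20,41)=1 => F=ab-a-b=20*41-20-41=820-61=759


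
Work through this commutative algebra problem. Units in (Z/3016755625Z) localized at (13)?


Local ring = Z/4826809Z.
phi(4826809) = 13^5*(13-1) = 4455516


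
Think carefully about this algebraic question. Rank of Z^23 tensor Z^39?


rank(M(x)N) = rank(M)*rank(N)
23*39 = 897


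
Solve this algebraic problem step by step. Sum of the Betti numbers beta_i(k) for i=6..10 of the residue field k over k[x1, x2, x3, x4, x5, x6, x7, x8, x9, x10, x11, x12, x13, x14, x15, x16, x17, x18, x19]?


Koszul resolution: beta_i(k)=C(n,i), n=19
C(19,6)=27132, C(19,7)=50388, C(19,8)=75582, C(19,9)=92378, C(19,10)=92378
Sum=337858


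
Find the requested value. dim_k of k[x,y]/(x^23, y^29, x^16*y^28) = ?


k[x,y]/I, I = (x^23, y^29, x^16*y^28)
Rect: 23x29=667. Corner: (23-16)x(29-28)=7.
dim = 667-7 = 660


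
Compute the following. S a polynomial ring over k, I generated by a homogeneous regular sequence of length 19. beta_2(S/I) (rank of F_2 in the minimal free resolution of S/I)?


Regular sequence => Koszul complex is the minimal free resolution.
Syz_1 minimally generated by Koszul relations f_i*e_j - f_j*e_i (i<j): mu(Syz_1) = beta_2 = C(m,2) = m(m-1)/2
m=19
19*18/2 = 171


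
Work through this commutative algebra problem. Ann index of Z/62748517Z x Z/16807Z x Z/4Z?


Exponent = lcm of the cyclic orders; pairwise coprime => product.
13^7*7^5*2^2=62748517*16807*4=4218457300876


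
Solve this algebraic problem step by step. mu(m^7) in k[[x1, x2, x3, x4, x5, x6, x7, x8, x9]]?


C(n+d-1,d)=C(15,7)=6435


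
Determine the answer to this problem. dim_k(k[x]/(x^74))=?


Basis: 1,x,...,x^73
dim=74


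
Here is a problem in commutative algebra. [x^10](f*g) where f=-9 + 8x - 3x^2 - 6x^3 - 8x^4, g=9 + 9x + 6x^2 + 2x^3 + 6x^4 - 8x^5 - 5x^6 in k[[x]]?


[x^10] = sum a_i*b_j, i+j=10
  -8*-5=40
Sum=40


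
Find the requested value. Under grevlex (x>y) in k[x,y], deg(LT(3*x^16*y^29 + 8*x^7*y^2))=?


LT: 3*x^16*y^29
deg_x=16, deg_y=29
Total=16+29=45


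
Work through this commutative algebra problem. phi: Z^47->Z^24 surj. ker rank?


rank(ker) = 47-24 = 23


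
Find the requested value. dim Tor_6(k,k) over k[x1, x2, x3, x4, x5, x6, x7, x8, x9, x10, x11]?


Koszul: C(n,i)=C(11,6)=462


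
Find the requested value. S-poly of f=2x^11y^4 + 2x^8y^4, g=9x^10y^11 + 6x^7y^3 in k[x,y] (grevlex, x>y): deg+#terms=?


LT(f)=2x^11y^4, LT(g)=9x^10y^11
lcm(LM)=x^11y^11
S(f,g) (scaled by 18 to clear denominators) = 9y^7*f - 2x*g = 18x^8y^11 - 12x^8y^3
2 terms, deg 19.
19+2=21


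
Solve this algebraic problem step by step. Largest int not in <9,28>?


gcd(9,28)=1 => F=ab-a-b=9*28-9-28=252-37=215


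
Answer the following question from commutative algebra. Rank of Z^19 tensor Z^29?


rank(M(x)N) = rank(M)*rank(N)
19*29 = 551


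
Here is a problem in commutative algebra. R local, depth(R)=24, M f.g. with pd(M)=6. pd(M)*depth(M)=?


pd+depth=24
depth=24-6=18
pd*depth=6*18=108


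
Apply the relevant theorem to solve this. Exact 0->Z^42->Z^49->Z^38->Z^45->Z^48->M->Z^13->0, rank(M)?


Alt sum=0:
(-1)^0*42 + (-1)^1*49 + (-1)^2*38 + (-1)^3*45 + (-1)^4*48 + (-1)^5*? + (-1)^6*13=0
rank(M)=47


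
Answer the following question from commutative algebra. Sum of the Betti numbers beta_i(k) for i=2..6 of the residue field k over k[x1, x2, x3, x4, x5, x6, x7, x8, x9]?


Koszul resolution: beta_i(k)=C(n,i), n=9
C(9,2)=36, C(9,3)=84, C(9,4)=126, C(9,5)=126, C(9,6)=84
Sum=456


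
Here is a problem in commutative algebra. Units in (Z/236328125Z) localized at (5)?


Local ring = Z/1953125Z.
phi(1953125) = 5^8*(5-1) = 1562500


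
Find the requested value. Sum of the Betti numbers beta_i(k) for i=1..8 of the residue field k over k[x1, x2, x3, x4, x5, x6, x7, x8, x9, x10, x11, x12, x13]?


Koszul resolution: beta_i(k)=C(n,i), n=13
C(13,1)=13, C(13,2)=78, C(13,3)=286, C(13,4)=715, C(13,5)=1287, C(13,6)=1716, C(13,7)=1716, C(13,8)=1287
Sum=7098


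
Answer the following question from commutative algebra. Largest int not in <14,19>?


gcd(14,19)=1 => F=ab-a-b=14*19-14-19=266-33=233


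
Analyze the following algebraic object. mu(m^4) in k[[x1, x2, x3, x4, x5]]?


C(n+d-1,d)=C(8,4)=70


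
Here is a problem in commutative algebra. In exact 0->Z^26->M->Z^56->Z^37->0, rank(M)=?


Alt sum=0:
(-1)^0*26 + (-1)^1*? + (-1)^2*56 + (-1)^3*37=0
rank(M)=45


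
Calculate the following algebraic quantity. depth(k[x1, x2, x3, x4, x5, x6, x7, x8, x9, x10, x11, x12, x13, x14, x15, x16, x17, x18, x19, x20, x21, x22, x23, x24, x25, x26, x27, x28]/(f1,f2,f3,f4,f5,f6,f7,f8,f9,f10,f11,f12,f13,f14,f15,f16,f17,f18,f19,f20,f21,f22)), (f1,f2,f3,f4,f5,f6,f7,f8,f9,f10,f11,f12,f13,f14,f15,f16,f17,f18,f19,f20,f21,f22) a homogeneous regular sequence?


depth(R)=28
depth(R/I)=28-22=6
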